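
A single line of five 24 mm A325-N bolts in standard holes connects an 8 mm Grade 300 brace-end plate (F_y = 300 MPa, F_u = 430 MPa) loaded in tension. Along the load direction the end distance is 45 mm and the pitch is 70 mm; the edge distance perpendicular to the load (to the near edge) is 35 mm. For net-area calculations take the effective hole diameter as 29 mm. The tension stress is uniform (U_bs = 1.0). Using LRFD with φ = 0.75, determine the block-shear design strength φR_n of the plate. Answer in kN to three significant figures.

354 kN

Shear plane L_v = 45 + 4·70 = 325 mm; A_gv = 325 × 8 = 2600 mm².
A_nv = (325 − 4.5·29) × 8 = 1556 mm².
A_nt = (35 − 0.5·29) × 8 = 164 mm².
0.6 F_u A_nv = 401.4 kN; 0.6 F_y A_gv = 468 kN → shear rupture governs the shear term.
R_n = 401.4 + 1.0 × 430 × 164 / 1000 = 472 kN.
Design strength φR_n = 0.75 × 472 = 354 kN.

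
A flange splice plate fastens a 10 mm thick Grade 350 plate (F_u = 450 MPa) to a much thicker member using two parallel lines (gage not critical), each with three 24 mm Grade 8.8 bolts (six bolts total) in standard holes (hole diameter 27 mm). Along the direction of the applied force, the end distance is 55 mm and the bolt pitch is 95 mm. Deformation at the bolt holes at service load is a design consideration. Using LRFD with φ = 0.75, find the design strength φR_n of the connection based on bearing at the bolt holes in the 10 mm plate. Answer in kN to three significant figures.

1110 kN

Per bolt r_n = 1.2 l_c t F_u ≤ 2.4 d t F_u; upper limit = 2.4 × 24 × 10 × 450 / 1000 = 259.2 kN.
Edge bolt: l_c = 55 − 27/2 = 41.5 mm → 1.2 × 41.5 × 10 × 450 / 1000 = 224.1 → r_n = 224.1 kN.
Interior bolts: l_c = 95 − 27 = 68 mm → 1.2 × 68 × 10 × 450 / 1000 = 367.2 → r_n = 259.2 kN.
R_n = 2 × 224.1 + 4 × 259.2 = 1485 kN.
Design strength φR_n = 0.75 × 1485 = 1110 kN.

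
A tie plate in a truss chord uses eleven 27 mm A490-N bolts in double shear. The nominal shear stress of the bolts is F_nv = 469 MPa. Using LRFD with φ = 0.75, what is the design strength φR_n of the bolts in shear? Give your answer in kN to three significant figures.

A_b = π × 27² / 4 = 572.6 mm².
R_n = F_nv · A_b · n · n_s = 469 × 572.6 × 11 × 2 / 1000 = 5908 kN.
Design strength φR_n = 0.75 × 5908 = 4430 kN.

4430 kN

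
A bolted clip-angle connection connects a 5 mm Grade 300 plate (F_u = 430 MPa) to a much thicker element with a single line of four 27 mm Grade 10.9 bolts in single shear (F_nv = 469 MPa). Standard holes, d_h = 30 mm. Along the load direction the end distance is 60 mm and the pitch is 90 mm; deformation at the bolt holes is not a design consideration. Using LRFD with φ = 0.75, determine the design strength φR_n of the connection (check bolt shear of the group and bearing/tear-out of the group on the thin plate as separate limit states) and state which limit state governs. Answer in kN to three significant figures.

Bolt shear: A_b = π·27²/4 = 572.6 mm²; R_n = 469 × 572.6 × 4 × 1 / 1000 = 1074 kN → 0.75 × 1074 = 806 kN.
Bearing (1.5 l_c t F_u ≤ 3.0 d t F_u): upper limit = 3.0·27·5·430 / 1000 = 174.2 kN.
  Edge l_c = 60 − 30/2 = 45 → r_n = 145.1 kN; interior l_c = 90 − 30 = 60 → r_n = 174.2 kN.
  R_n,bearing = 1·145.1 + 3·174.2 = 667.6 kN → 0.75 × 667.6 = 501 kN.
Bearing governs: 501 kN.

501 kN (bearing governs)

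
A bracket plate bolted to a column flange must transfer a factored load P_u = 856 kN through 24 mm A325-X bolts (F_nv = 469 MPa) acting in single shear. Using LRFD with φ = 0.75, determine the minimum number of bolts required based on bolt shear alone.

6 bolts

A_b = π·24²/4 = 452.4 mm².
Per-bolt design strength φR_n = 0.75 × 469 × 452.4 × 1 / 1000 = 159.1 kN.
n ≥ 856 / 159.1 = 5.379 → use 6 bolts.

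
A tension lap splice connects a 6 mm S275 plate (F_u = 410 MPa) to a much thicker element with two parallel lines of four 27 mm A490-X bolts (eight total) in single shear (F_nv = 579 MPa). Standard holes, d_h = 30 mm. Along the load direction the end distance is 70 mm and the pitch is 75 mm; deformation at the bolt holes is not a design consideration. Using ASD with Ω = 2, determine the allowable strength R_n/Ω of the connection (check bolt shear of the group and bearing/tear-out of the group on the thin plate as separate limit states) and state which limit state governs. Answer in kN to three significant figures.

697 kN (bearing governs)

Bolt shear: A_b = π·27²/4 = 572.6 mm²; R_n = 579 × 572.6 × 8 × 1 / 1000 = 2652 kN → 2652 / 2 = 1330 kN.
Bearing (1.5 l_c t F_u ≤ 3.0 d t F_u): upper limit = 3.0·27·6·410 / 1000 = 199.3 kN.
  Edge l_c = 70 − 30/2 = 55 → r_n = 199.3 kN; interior l_c = 75 − 30 = 45 → r_n = 166.1 kN.
  R_n,bearing = 2·199.3 + 6·166.1 = 1395 kN → 1395 / 2 = 697 kN.
Bearing governs: 697 kN.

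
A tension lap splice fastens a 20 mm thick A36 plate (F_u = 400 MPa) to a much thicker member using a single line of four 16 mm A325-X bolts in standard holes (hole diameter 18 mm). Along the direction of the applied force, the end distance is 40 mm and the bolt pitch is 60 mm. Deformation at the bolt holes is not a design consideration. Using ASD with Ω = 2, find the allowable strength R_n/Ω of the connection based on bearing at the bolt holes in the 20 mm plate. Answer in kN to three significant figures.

Per bolt r_n = 1.5 l_c t F_u ≤ 3.0 d t F_u; upper limit = 3.0 × 16 × 20 × 400 / 1000 = 384 kN.
Edge bolt: l_c = 40 − 18/2 = 31 mm → 1.5 × 31 × 20 × 400 / 1000 = 372 → r_n = 372 kN.
Interior bolts: l_c = 60 − 18 = 42 mm → 1.5 × 42 × 20 × 400 / 1000 = 504 → r_n = 384 kN.
R_n = 1 × 372 + 3 × 384 = 1524 kN.
Allowable strength R_n/Ω = 1524 / 2 = 762 kN.

762 kN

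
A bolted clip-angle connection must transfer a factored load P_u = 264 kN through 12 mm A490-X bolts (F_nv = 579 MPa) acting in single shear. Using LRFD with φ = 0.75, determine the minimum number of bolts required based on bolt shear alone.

A_b = π·12²/4 = 113.1 mm².
Per-bolt design strength φR_n = 0.75 × 579 × 113.1 × 1 / 1000 = 49.11 kN.
n ≥ 264 / 49.11 = 5.375 → use 6 bolts.

6 bolts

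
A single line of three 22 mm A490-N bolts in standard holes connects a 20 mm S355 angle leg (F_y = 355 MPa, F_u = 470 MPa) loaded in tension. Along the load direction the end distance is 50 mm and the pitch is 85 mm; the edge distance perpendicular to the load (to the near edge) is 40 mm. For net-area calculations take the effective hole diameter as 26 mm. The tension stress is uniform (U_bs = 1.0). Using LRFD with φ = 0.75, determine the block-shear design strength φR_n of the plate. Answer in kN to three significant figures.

846 kN

Shear plane L_v = 50 + 2·85 = 220 mm; A_gv = 220 × 20 = 4400 mm².
A_nv = (220 − 2.5·26) × 20 = 3100 mm².
A_nt = (40 − 0.5·26) × 20 = 540 mm².
0.6 F_u A_nv = 874.2 kN; 0.6 F_y A_gv = 937.2 kN → shear rupture governs the shear term.
R_n = 874.2 + 1.0 × 470 × 540 / 1000 = 1128 kN.
Design strength φR_n = 0.75 × 1128 = 846 kN.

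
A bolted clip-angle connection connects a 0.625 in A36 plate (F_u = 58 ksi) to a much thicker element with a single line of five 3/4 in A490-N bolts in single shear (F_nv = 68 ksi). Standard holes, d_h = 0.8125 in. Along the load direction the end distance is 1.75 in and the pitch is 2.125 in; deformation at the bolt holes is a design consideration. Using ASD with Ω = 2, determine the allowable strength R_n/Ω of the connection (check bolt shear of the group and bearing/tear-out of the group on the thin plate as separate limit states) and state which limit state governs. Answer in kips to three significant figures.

75.1 kips (bolt shear governs)

Bolt shear: A_b = π·0.75²/4 = 0.4418 in²; R_n = 68 × 0.4418 × 5 × 1 = 150.2 kips → 150.2 / 2 = 75.1 kips.
Bearing (1.2 l_c t F_u ≤ 2.4 d t F_u): upper limit = 2.4·0.75·0.625·58 = 65.25 kips.
  Edge l_c = 1.75 − 0.8125/2 = 1.344 → r_n = 58.45 kips; interior l_c = 2.125 − 0.8125 = 1.312 → r_n = 57.09 kips.
  R_n,bearing = 1·58.45 + 4·57.09 = 286.8 kips → 286.8 / 2 = 143 kips.
Bolt shear governs: 75.1 kips.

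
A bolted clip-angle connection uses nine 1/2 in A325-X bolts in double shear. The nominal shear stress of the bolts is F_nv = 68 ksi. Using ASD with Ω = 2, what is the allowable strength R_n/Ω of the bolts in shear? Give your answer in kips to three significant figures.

A_b = π × 0.5² / 4 = 0.1963 in².
R_n = F_nv · A_b · n · n_s = 68 × 0.1963 × 9 × 2 = 240.3 kips.
Allowable strength R_n/Ω = 240.3 / 2 = 120 kips.

120 kips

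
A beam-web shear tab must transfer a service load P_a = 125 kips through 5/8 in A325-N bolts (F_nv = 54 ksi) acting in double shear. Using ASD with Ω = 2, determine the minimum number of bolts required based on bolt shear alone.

A_b = π·0.625²/4 = 0.3068 in².
Per-bolt allowable strength R_n/Ω = 54 × 0.3068 × 2 / 2 = 16.57 kips.
n ≥ 125 / 16.57 = 7.545 → use 8 bolts.

8 bolts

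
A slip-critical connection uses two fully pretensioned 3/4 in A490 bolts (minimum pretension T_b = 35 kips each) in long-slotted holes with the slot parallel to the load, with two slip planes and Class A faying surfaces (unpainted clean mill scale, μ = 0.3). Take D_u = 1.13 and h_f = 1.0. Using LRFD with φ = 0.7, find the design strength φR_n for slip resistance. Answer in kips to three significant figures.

R_n = μ · D_u · h_f · T_b · n_s · n_b = 0.3 × 1.13 × 1.0 × 35 × 2 × 2 = 47.46 kips.
Design strength φR_n = 0.7 × 47.46 = 33.2 kips.

33.2 kips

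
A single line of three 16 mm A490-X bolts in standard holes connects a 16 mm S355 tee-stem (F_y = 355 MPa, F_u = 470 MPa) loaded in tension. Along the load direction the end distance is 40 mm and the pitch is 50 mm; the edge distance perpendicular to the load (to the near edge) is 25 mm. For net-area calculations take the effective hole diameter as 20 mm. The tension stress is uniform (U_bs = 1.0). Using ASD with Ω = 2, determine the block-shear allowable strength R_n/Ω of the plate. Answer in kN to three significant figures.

Shear plane L_v = 40 + 2·50 = 140 mm; A_gv = 140 × 16 = 2240 mm².
A_nv = (140 − 2.5·20) × 16 = 1440 mm².
A_nt = (25 − 0.5·20) × 16 = 240 mm².
0.6 F_u A_nv = 406.1 kN; 0.6 F_y A_gv = 477.1 kN → shear rupture governs the shear term.
R_n = 406.1 + 1.0 × 470 × 240 / 1000 = 518.9 kN.
Allowable strength R_n/Ω = 518.9 / 2 = 259 kN.

259 kN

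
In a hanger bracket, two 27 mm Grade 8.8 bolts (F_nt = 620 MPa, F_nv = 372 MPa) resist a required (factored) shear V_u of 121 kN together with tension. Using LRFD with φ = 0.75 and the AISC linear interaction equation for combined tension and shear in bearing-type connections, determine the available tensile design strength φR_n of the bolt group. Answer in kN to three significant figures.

A_b = π·27²/4 = 572.6 mm²; f_rv = 121 × 1000 / (2 × 572.6) = 105.7 MPa.
F'_nt = 1.3 F_nt − (F_nt / φF_nv) f_rv = 1.3·620 − (620/(0.75·372))·105.7 = 571.2 MPa, capped at F_nt → F'_nt = 571.2 MPa.
R_n = F'_nt · A_b · n = 571.2 × 572.6 × 2 / 1000 = 654.1 kN.
Design strength φR_n = 0.75 × 654.1 = 491 kN.

491 kN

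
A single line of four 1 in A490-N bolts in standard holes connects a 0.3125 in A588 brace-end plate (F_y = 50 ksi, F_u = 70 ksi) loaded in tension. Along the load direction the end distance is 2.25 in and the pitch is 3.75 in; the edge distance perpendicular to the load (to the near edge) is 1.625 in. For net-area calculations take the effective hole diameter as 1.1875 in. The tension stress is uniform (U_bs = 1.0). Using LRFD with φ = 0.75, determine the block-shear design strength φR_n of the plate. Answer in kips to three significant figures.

109 kips

Shear plane L_v = 2.25 + 3·3.75 = 13.5 in; A_gv = 13.5 × 0.3125 = 4.219 in².
A_nv = (13.5 − 3.5·1.1875) × 0.3125 = 2.92 in².
A_nt = (1.625 − 0.5·1.1875) × 0.3125 = 0.3223 in².
0.6 F_u A_nv = 122.6 kips; 0.6 F_y A_gv = 126.6 kips → shear rupture governs the shear term.
R_n = 122.6 + 1.0 × 70 × 0.3223 = 145.2 kips.
Design strength φR_n = 0.75 × 145.2 = 109 kips.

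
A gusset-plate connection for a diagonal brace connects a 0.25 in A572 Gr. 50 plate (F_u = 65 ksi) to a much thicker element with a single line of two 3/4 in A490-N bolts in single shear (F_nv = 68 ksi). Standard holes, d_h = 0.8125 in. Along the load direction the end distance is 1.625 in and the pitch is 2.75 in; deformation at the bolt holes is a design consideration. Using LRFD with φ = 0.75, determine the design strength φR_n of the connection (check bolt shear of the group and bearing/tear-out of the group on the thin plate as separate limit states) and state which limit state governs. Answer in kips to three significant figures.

39.8 kips (bearing governs)

Bolt shear: A_b = π·0.75²/4 = 0.4418 in²; R_n = 68 × 0.4418 × 2 × 1 = 60.08 kips → 0.75 × 60.08 = 45.1 kips.
Bearing (1.2 l_c t F_u ≤ 2.4 d t F_u): upper limit = 2.4·0.75·0.25·65 = 29.25 kips.
  Edge l_c = 1.625 − 0.8125/2 = 1.219 → r_n = 23.77 kips; interior l_c = 2.75 − 0.8125 = 1.938 → r_n = 29.25 kips.
  R_n,bearing = 1·23.77 + 1·29.25 = 53.02 kips → 0.75 × 53.02 = 39.8 kips.
Bearing governs: 39.8 kips.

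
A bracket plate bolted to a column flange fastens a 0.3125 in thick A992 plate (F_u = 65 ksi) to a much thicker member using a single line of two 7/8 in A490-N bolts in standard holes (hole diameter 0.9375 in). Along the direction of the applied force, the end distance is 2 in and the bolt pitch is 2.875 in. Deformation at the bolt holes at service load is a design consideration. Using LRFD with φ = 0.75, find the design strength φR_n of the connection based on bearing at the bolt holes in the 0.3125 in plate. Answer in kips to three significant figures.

Per bolt r_n = 1.2 l_c t F_u ≤ 2.4 d t F_u; upper limit = 2.4 × 0.875 × 0.3125 × 65 = 42.66 kips.
Edge bolt: l_c = 2 − 0.9375/2 = 1.531 in → 1.2 × 1.531 × 0.3125 × 65 = 37.32 → r_n = 37.32 kips.
Interior bolts: l_c = 2.875 − 0.9375 = 1.938 in → 1.2 × 1.938 × 0.3125 × 65 = 47.23 → r_n = 42.66 kips.
R_n = 1 × 37.32 + 1 × 42.66 = 79.98 kips.
Design strength φR_n = 0.75 × 79.98 = 60 kips.

60 kips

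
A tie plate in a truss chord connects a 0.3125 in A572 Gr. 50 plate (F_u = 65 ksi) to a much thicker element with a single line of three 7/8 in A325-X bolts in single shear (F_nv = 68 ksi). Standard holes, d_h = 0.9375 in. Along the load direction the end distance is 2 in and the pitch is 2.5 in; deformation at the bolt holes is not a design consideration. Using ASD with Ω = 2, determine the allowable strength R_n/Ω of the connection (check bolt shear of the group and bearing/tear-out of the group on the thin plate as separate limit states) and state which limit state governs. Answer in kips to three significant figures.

61.3 kips (bolt shear governs)

Bolt shear: A_b = π·0.875²/4 = 0.6013 in²; R_n = 68 × 0.6013 × 3 × 1 = 122.7 kips → 122.7 / 2 = 61.3 kips.
Bearing (1.5 l_c t F_u ≤ 3.0 d t F_u): upper limit = 3.0·0.875·0.3125·65 = 53.32 kips.
  Edge l_c = 2 − 0.9375/2 = 1.531 → r_n = 46.66 kips; interior l_c = 2.5 − 0.9375 = 1.562 → r_n = 47.61 kips.
  R_n,bearing = 1·46.66 + 2·47.61 = 141.9 kips → 141.9 / 2 = 70.9 kips.
Bolt shear governs: 61.3 kips.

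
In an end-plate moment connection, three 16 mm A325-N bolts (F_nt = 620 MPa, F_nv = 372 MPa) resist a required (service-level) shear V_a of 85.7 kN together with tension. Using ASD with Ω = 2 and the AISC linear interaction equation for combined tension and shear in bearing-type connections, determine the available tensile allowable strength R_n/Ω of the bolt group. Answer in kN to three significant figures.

A_b = π·16²/4 = 201.1 mm²; f_rv = 85.7 × 1000 / (3 × 201.1) = 142.1 MPa.
F'_nt = 1.3 F_nt − (Ω F_nt / F_nv) f_rv = 1.3·620 − (2·620/372)·142.1 = 332.4 MPa, capped at F_nt → F'_nt = 332.4 MPa.
R_n = F'_nt · A_b · n = 332.4 × 201.1 × 3 / 1000 = 200.5 kN.
Allowable strength R_n/Ω = 200.5 / 2 = 100 kN.

100 kN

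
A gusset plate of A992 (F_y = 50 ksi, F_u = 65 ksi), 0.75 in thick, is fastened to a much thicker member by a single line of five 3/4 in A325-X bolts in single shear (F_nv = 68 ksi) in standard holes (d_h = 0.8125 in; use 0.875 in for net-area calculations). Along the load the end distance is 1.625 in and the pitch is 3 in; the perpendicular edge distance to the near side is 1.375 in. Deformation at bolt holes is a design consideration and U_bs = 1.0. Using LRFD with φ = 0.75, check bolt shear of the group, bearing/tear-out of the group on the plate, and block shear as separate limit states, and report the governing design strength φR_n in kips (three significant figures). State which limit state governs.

Bolt shear: A_b = π·0.75²/4 = 0.4418 in²; R_n = 68 × 0.4418 × 5 × 1 = 150.2 kips → 0.75 × 150.2 = 113 kips.
Bearing: edge l_c = 1.219, r_n = 71.3 kips; interior l_c = 2.188, r_n = 87.75 kips; R_n = 71.3 + 4·87.75 = 422.3 kips → 317 kips.
Block shear: A_gv = 10.22, A_nv = 7.266, A_nt = 0.7031 in²; R_n = min(0.6F_uA_nv, 0.6F_yA_gv) + U_bs·F_u·A_nt = 329.1 kips → 247 kips.
Bolt shear governs: 113 kips.

113 kips (bolt shear governs)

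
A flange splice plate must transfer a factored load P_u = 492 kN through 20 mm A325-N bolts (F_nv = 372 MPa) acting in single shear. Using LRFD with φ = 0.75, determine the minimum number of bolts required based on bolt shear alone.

A_b = π·20²/4 = 314.2 mm².
Per-bolt design strength φR_n = 0.75 × 372 × 314.2 × 1 / 1000 = 87.65 kN.
n ≥ 492 / 87.65 = 5.613 → use 6 bolts.

6 bolts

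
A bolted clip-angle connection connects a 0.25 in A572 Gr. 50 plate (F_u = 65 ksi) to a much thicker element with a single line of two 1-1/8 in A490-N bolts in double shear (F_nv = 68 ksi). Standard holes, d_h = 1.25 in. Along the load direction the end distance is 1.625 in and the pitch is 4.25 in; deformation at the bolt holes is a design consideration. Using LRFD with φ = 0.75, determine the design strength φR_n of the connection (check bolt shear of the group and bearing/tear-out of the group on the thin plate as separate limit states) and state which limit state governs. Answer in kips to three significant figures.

47.5 kips (bearing governs)

Bolt shear: A_b = π·1.125²/4 = 0.994 in²; R_n = 68 × 0.994 × 2 × 2 = 270.4 kips → 0.75 × 270.4 = 203 kips.
Bearing (1.2 l_c t F_u ≤ 2.4 d t F_u): upper limit = 2.4·1.125·0.25·65 = 43.87 kips.
  Edge l_c = 1.625 − 1.25/2 = 1 → r_n = 19.5 kips; interior l_c = 4.25 − 1.25 = 3 → r_n = 43.87 kips.
  R_n,bearing = 1·19.5 + 1·43.87 = 63.37 kips → 0.75 × 63.37 = 47.5 kips.
Bearing governs: 47.5 kips.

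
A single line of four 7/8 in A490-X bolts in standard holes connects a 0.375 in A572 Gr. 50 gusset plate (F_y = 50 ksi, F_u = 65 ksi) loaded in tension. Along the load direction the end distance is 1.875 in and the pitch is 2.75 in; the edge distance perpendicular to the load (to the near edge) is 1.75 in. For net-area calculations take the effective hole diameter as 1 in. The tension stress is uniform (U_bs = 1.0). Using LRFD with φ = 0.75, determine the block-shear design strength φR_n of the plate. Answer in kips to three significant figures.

95.5 kips

Shear plane L_v = 1.875 + 3·2.75 = 10.12 in; A_gv = 10.12 × 0.375 = 3.797 in².
A_nv = (10.12 − 3.5·1) × 0.375 = 2.484 in².
A_nt = (1.75 − 0.5·1) × 0.375 = 0.4688 in².
0.6 F_u A_nv = 96.89 kips; 0.6 F_y A_gv = 113.9 kips → shear rupture governs the shear term.
R_n = 96.89 + 1.0 × 65 × 0.4688 = 127.4 kips.
Design strength φR_n = 0.75 × 127.4 = 95.5 kips.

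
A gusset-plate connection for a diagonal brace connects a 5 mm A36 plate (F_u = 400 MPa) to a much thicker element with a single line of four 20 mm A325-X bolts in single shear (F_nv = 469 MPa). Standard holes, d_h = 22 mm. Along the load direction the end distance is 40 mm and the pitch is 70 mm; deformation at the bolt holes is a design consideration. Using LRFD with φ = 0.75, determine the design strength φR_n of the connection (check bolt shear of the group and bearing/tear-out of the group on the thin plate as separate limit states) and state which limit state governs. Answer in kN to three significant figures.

268 kN (bearing governs)

Bolt shear: A_b = π·20²/4 = 314.2 mm²; R_n = 469 × 314.2 × 4 × 1 / 1000 = 589.4 kN → 0.75 × 589.4 = 442 kN.
Bearing (1.2 l_c t F_u ≤ 2.4 d t F_u): upper limit = 2.4·20·5·400 / 1000 = 96 kN.
  Edge l_c = 40 − 22/2 = 29 → r_n = 69.6 kN; interior l_c = 70 − 22 = 48 → r_n = 96 kN.
  R_n,bearing = 1·69.6 + 3·96 = 357.6 kN → 0.75 × 357.6 = 268 kN.
Bearing governs: 268 kN.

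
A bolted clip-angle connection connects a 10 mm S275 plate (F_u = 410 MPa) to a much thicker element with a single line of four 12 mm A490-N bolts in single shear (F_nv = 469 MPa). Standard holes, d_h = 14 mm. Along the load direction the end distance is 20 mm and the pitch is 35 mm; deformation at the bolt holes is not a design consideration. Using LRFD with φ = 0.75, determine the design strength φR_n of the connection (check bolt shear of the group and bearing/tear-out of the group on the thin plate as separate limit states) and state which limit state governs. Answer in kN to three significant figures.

159 kN (bolt shear governs)

Bolt shear: A_b = π·12²/4 = 113.1 mm²; R_n = 469 × 113.1 × 4 × 1 / 1000 = 212.2 kN → 0.75 × 212.2 = 159 kN.
Bearing (1.5 l_c t F_u ≤ 3.0 d t F_u): upper limit = 3.0·12·10·410 / 1000 = 147.6 kN.
  Edge l_c = 20 − 14/2 = 13 → r_n = 79.95 kN; interior l_c = 35 − 14 = 21 → r_n = 129.2 kN.
  R_n,bearing = 1·79.95 + 3·129.2 = 467.4 kN → 0.75 × 467.4 = 351 kN.
Bolt shear governs: 159 kN.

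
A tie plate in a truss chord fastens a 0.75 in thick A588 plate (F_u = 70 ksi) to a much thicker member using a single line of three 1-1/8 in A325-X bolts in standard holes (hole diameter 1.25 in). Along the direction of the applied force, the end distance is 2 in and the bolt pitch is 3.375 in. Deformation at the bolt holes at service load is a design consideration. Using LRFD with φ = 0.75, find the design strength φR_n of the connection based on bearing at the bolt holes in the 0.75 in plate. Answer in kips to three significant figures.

Per bolt r_n = 1.2 l_c t F_u ≤ 2.4 d t F_u; upper limit = 2.4 × 1.125 × 0.75 × 70 = 141.8 kips.
Edge bolt: l_c = 2 − 1.25/2 = 1.375 in → 1.2 × 1.375 × 0.75 × 70 = 86.62 → r_n = 86.62 kips.
Interior bolts: l_c = 3.375 − 1.25 = 2.125 in → 1.2 × 2.125 × 0.75 × 70 = 133.9 → r_n = 133.9 kips.
R_n = 1 × 86.62 + 2 × 133.9 = 354.4 kips.
Design strength φR_n = 0.75 × 354.4 = 266 kips.

266 kips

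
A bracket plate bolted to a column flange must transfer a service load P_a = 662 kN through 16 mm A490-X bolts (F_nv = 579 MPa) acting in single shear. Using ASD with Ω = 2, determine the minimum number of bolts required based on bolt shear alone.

A_b = π·16²/4 = 201.1 mm².
Per-bolt allowable strength R_n/Ω = 579 × 201.1 × 1 / 1000 / 2 = 58.21 kN.
n ≥ 662 / 58.21 = 11.37 → use 12 bolts.

12 bolts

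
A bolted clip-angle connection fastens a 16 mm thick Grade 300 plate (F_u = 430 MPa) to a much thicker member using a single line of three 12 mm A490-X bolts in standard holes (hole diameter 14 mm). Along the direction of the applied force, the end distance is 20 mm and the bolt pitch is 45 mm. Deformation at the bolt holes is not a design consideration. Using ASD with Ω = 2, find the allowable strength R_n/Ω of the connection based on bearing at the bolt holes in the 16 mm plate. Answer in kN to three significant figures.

Per bolt r_n = 1.5 l_c t F_u ≤ 3.0 d t F_u; upper limit = 3.0 × 12 × 16 × 430 / 1000 = 247.7 kN.
Edge bolt: l_c = 20 − 14/2 = 13 mm → 1.5 × 13 × 16 × 430 / 1000 = 134.2 → r_n = 134.2 kN.
Interior bolts: l_c = 45 − 14 = 31 mm → 1.5 × 31 × 16 × 430 / 1000 = 319.9 → r_n = 247.7 kN.
R_n = 1 × 134.2 + 2 × 247.7 = 629.5 kN.
Allowable strength R_n/Ω = 629.5 / 2 = 315 kN.

315 kN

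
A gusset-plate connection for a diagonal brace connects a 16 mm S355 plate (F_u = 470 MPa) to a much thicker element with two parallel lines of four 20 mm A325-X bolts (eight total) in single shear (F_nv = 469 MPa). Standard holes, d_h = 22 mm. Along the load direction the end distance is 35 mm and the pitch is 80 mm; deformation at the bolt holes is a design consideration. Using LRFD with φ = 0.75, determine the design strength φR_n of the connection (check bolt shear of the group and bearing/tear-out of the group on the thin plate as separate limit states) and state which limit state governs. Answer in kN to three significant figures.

884 kN (bolt shear governs)

Bolt shear: A_b = π·20²/4 = 314.2 mm²; R_n = 469 × 314.2 × 8 × 1 / 1000 = 1179 kN → 0.75 × 1179 = 884 kN.
Bearing (1.2 l_c t F_u ≤ 2.4 d t F_u): upper limit = 2.4·20·16·470 / 1000 = 361 kN.
  Edge l_c = 35 − 22/2 = 24 → r_n = 216.6 kN; interior l_c = 80 − 22 = 58 → r_n = 361 kN.
  R_n,bearing = 2·216.6 + 6·361 = 2599 kN → 0.75 × 2599 = 1950 kN.
Bolt shear governs: 884 kN.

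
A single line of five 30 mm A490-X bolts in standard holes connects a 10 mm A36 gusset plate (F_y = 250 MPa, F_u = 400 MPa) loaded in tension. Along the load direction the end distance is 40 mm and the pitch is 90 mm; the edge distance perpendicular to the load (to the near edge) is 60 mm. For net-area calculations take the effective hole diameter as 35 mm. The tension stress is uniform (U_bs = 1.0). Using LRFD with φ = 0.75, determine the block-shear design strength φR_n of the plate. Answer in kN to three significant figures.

Shear plane L_v = 40 + 4·90 = 400 mm; A_gv = 400 × 10 = 4000 mm².
A_nv = (400 − 4.5·35) × 10 = 2425 mm².
A_nt = (60 − 0.5·35) × 10 = 425 mm².
0.6 F_u A_nv = 582 kN; 0.6 F_y A_gv = 600 kN → shear rupture governs the shear term.
R_n = 582 + 1.0 × 400 × 425 / 1000 = 752 kN.
Design strength φR_n = 0.75 × 752 = 564 kN.

564 kN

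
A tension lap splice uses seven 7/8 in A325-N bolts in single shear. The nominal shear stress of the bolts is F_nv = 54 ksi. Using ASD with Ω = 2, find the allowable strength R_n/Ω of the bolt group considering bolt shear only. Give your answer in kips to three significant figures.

114 kips

A_b = π × 0.875² / 4 = 0.6013 in².
R_n = F_nv · A_b · n · n_s = 54 × 0.6013 × 7 × 1 = 227.3 kips.
Allowable strength R_n/Ω = 227.3 / 2 = 114 kips.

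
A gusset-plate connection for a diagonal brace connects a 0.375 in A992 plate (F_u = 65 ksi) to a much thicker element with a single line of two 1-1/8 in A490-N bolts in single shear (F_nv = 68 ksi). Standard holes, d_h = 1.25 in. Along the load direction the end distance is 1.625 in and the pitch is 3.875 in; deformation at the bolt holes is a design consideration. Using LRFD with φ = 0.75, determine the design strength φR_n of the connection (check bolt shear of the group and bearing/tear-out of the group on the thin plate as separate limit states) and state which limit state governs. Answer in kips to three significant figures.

Bolt shear: A_b = π·1.125²/4 = 0.994 in²; R_n = 68 × 0.994 × 2 × 1 = 135.2 kips → 0.75 × 135.2 = 101 kips.
Bearing (1.2 l_c t F_u ≤ 2.4 d t F_u): upper limit = 2.4·1.125·0.375·65 = 65.81 kips.
  Edge l_c = 1.625 − 1.25/2 = 1 → r_n = 29.25 kips; interior l_c = 3.875 − 1.25 = 2.625 → r_n = 65.81 kips.
  R_n,bearing = 1·29.25 + 1·65.81 = 95.06 kips → 0.75 × 95.06 = 71.3 kips.
Bearing governs: 71.3 kips.

71.3 kips (bearing governs)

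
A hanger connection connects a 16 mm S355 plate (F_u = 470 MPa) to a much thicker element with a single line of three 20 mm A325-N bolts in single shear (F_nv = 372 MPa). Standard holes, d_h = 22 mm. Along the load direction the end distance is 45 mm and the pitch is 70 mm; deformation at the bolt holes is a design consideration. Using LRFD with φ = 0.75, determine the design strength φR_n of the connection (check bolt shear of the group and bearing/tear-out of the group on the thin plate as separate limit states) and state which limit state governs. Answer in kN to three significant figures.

Bolt shear: A_b = π·20²/4 = 314.2 mm²; R_n = 372 × 314.2 × 3 × 1 / 1000 = 350.6 kN → 0.75 × 350.6 = 263 kN.
Bearing (1.2 l_c t F_u ≤ 2.4 d t F_u): upper limit = 2.4·20·16·470 / 1000 = 361 kN.
  Edge l_c = 45 − 22/2 = 34 → r_n = 306.8 kN; interior l_c = 70 − 22 = 48 → r_n = 361 kN.
  R_n,bearing = 1·306.8 + 2·361 = 1029 kN → 0.75 × 1029 = 772 kN.
Bolt shear governs: 263 kN.

263 kN (bolt shear governs)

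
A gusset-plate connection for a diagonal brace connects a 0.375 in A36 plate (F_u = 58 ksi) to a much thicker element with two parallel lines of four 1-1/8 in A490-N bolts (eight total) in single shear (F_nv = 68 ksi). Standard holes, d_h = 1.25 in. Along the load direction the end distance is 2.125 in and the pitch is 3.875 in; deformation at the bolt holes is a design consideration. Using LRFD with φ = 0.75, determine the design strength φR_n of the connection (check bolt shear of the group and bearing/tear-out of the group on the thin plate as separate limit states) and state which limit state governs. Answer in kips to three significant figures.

323 kips (bearing governs)

Bolt shear: A_b = π·1.125²/4 = 0.994 in²; R_n = 68 × 0.994 × 8 × 1 = 540.7 kips → 0.75 × 540.7 = 406 kips.
Bearing (1.2 l_c t F_u ≤ 2.4 d t F_u): upper limit = 2.4·1.125·0.375·58 = 58.72 kips.
  Edge l_c = 2.125 − 1.25/2 = 1.5 → r_n = 39.15 kips; interior l_c = 3.875 − 1.25 = 2.625 → r_n = 58.72 kips.
  R_n,bearing = 2·39.15 + 6·58.72 = 430.6 kips → 0.75 × 430.6 = 323 kips.
Bearing governs: 323 kips.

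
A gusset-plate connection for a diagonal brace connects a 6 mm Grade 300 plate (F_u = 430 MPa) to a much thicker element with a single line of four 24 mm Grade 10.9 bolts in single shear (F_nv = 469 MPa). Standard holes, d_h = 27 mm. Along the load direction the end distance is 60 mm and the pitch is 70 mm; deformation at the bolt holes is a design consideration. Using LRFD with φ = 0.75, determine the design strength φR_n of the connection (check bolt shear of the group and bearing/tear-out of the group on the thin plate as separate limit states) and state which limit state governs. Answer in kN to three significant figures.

Bolt shear: A_b = π·24²/4 = 452.4 mm²; R_n = 469 × 452.4 × 4 × 1 / 1000 = 848.7 kN → 0.75 × 848.7 = 637 kN.
Bearing (1.2 l_c t F_u ≤ 2.4 d t F_u): upper limit = 2.4·24·6·430 / 1000 = 148.6 kN.
  Edge l_c = 60 − 27/2 = 46.5 → r_n = 144 kN; interior l_c = 70 − 27 = 43 → r_n = 133.1 kN.
  R_n,bearing = 1·144 + 3·133.1 = 543.3 kN → 0.75 × 543.3 = 408 kN.
Bearing governs: 408 kN.

408 kN (bearing governs)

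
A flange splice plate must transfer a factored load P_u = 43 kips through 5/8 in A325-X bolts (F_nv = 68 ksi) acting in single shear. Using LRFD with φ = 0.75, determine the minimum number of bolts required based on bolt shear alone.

3 bolts

A_b = π·0.625²/4 = 0.3068 in².
Per-bolt design strength φR_n = 0.75 × 68 × 0.3068 × 1 = 15.65 kips.
n ≥ 43 / 15.65 = 2.748 → use 3 bolts.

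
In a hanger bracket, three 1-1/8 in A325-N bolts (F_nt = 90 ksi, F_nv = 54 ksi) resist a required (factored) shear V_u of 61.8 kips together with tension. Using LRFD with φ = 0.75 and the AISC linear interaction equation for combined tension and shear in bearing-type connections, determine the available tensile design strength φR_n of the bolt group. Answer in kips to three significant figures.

159 kips

A_b = π·1.125²/4 = 0.994 in²; f_rv = 61.8 / (3 × 0.994) = 20.72 ksi.
F'_nt = 1.3 F_nt − (F_nt / φF_nv) f_rv = 1.3·90 − (90/(0.75·54))·20.72 = 70.95 ksi, capped at F_nt → F'_nt = 70.95 ksi.
R_n = F'_nt · A_b · n = 70.95 × 0.994 × 3 = 211.6 kips.
Design strength φR_n = 0.75 × 211.6 = 159 kips.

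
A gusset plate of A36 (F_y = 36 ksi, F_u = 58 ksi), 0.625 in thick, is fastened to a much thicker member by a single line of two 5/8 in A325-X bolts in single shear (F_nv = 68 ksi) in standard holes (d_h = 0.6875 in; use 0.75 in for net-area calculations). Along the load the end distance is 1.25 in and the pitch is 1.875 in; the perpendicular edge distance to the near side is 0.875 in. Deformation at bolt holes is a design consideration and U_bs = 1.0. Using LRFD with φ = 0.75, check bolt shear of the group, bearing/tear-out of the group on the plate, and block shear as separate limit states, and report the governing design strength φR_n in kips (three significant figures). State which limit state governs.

31.3 kips (bolt shear governs)

Bolt shear: A_b = π·0.625²/4 = 0.3068 in²; R_n = 68 × 0.3068 × 2 × 1 = 41.72 kips → 0.75 × 41.72 = 31.3 kips.
Bearing: edge l_c = 0.9062, r_n = 39.42 kips; interior l_c = 1.188, r_n = 51.66 kips; R_n = 39.42 + 1·51.66 = 91.08 kips → 68.3 kips.
Block shear: A_gv = 1.953, A_nv = 1.25, A_nt = 0.3125 in²; R_n = min(0.6F_uA_nv, 0.6F_yA_gv) + U_bs·F_u·A_nt = 60.31 kips → 45.2 kips.
Bolt shear governs: 31.3 kips.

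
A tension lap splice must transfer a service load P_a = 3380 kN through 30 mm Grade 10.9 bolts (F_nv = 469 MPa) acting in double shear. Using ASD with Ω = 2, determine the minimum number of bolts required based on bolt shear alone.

11 bolts

A_b = π·30²/4 = 706.9 mm².
Per-bolt allowable strength R_n/Ω = 469 × 706.9 × 2 / 1000 / 2 = 331.5 kN.
n ≥ 3380 / 331.5 = 10.2 → use 11 bolts.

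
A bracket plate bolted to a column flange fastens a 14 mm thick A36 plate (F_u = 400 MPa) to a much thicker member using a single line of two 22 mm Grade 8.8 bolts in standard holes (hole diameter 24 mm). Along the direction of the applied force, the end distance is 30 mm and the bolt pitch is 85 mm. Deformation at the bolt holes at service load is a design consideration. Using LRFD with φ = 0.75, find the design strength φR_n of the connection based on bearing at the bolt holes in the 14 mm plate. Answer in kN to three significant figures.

Per bolt r_n = 1.2 l_c t F_u ≤ 2.4 d t F_u; upper limit = 2.4 × 22 × 14 × 400 / 1000 = 295.7 kN.
Edge bolt: l_c = 30 − 24/2 = 18 mm → 1.2 × 18 × 14 × 400 / 1000 = 121 → r_n = 121 kN.
Interior bolts: l_c = 85 − 24 = 61 mm → 1.2 × 61 × 14 × 400 / 1000 = 409.9 → r_n = 295.7 kN.
R_n = 1 × 121 + 1 × 295.7 = 416.6 kN.
Design strength φR_n = 0.75 × 416.6 = 312 kN.

312 kN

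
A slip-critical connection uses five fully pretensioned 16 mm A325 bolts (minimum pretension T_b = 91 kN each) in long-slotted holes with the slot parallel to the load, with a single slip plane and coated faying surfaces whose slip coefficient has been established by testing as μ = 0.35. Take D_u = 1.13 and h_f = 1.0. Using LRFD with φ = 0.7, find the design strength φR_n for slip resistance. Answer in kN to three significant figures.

R_n = μ · D_u · h_f · T_b · n_s · n_b = 0.35 × 1.13 × 1.0 × 91 × 1 × 5 = 180 kN.
Design strength φR_n = 0.7 × 180 = 126 kN.

126 kN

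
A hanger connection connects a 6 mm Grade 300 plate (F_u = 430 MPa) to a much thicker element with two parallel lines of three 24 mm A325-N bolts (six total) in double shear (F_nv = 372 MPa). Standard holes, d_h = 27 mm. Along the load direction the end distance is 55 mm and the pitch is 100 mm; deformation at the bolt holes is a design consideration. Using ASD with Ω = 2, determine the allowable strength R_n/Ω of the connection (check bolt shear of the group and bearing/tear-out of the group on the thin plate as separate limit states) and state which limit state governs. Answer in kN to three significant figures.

426 kN (bearing governs)

Bolt shear: A_b = π·24²/4 = 452.4 mm²; R_n = 372 × 452.4 × 6 × 2 / 1000 = 2019 kN → 2019 / 2 = 1010 kN.
Bearing (1.2 l_c t F_u ≤ 2.4 d t F_u): upper limit = 2.4·24·6·430 / 1000 = 148.6 kN.
  Edge l_c = 55 − 27/2 = 41.5 → r_n = 128.5 kN; interior l_c = 100 − 27 = 73 → r_n = 148.6 kN.
  R_n,bearing = 2·128.5 + 4·148.6 = 851.4 kN → 851.4 / 2 = 426 kN.
Bearing governs: 426 kN.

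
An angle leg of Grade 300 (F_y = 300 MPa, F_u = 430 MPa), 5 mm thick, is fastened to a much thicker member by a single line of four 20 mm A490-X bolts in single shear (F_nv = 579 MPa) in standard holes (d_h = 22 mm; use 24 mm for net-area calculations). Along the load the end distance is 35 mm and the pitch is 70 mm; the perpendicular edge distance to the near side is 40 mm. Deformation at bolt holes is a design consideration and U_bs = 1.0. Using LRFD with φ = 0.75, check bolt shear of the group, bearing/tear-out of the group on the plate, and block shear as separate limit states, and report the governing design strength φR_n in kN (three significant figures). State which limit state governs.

201 kN (block shear governs)

Bolt shear: A_b = π·20²/4 = 314.2 mm²; R_n = 579 × 314.2 × 4 × 1 / 1000 = 727.6 kN → 0.75 × 727.6 = 546 kN.
Bearing: edge l_c = 24, r_n = 61.92 kN; interior l_c = 48, r_n = 103.2 kN; R_n = 61.92 + 3·103.2 = 371.5 kN → 279 kN.
Block shear: A_gv = 1225, A_nv = 805, A_nt = 140 mm²; R_n = min(0.6F_uA_nv, 0.6F_yA_gv) + U_bs·F_u·A_nt = 267.9 kN → 201 kN.
Block shear governs: 201 kN.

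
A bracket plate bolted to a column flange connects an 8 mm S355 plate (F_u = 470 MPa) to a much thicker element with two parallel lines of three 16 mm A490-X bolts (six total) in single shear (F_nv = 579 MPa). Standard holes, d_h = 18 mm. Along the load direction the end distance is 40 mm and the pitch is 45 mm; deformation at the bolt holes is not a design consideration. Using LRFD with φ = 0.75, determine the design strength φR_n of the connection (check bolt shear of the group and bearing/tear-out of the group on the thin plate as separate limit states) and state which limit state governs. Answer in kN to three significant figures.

Bolt shear: A_b = π·16²/4 = 201.1 mm²; R_n = 579 × 201.1 × 6 × 1 / 1000 = 698.5 kN → 0.75 × 698.5 = 524 kN.
Bearing (1.5 l_c t F_u ≤ 3.0 d t F_u): upper limit = 3.0·16·8·470 / 1000 = 180.5 kN.
  Edge l_c = 40 − 18/2 = 31 → r_n = 174.8 kN; interior l_c = 45 − 18 = 27 → r_n = 152.3 kN.
  R_n,bearing = 2·174.8 + 4·152.3 = 958.8 kN → 0.75 × 958.8 = 719 kN.
Bolt shear governs: 524 kN.

524 kN (bolt shear governs)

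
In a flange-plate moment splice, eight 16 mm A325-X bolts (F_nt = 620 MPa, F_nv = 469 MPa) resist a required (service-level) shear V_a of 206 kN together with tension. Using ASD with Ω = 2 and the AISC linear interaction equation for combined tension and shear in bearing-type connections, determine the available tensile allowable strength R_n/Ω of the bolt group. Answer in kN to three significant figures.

A_b = π·16²/4 = 201.1 mm²; f_rv = 206 × 1000 / (8 × 201.1) = 128.1 MPa.
F'_nt = 1.3 F_nt − (Ω F_nt / F_nv) f_rv = 1.3·620 − (2·620/469)·128.1 = 467.4 MPa, capped at F_nt → F'_nt = 467.4 MPa.
R_n = F'_nt · A_b · n = 467.4 × 201.1 × 8 / 1000 = 751.8 kN.
Allowable strength R_n/Ω = 751.8 / 2 = 376 kN.

376 kN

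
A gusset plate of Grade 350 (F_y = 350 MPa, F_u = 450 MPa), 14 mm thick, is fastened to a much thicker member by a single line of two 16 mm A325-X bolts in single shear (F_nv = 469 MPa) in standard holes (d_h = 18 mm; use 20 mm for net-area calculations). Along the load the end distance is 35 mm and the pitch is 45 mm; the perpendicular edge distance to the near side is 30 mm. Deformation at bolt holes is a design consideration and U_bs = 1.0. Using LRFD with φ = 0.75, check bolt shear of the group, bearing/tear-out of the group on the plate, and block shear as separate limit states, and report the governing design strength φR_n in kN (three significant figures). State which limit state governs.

141 kN (bolt shear governs)

Bolt shear: A_b = π·16²/4 = 201.1 mm²; R_n = 469 × 201.1 × 2 × 1 / 1000 = 188.6 kN → 0.75 × 188.6 = 141 kN.
Bearing: edge l_c = 26, r_n = 196.6 kN; interior l_c = 27, r_n = 204.1 kN; R_n = 196.6 + 1·204.1 = 400.7 kN → 301 kN.
Block shear: A_gv = 1120, A_nv = 700, A_nt = 280 mm²; R_n = min(0.6F_uA_nv, 0.6F_yA_gv) + U_bs·F_u·A_nt = 315 kN → 236 kN.
Bolt shear governs: 141 kN.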